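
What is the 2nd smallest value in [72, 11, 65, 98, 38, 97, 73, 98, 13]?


Sort ascending: [11, 13, 38, 65, 72, 73, 97, 98, 98]
The 2nd element (1-indexed) is at index 1.
Value = 13
Final answer: 13


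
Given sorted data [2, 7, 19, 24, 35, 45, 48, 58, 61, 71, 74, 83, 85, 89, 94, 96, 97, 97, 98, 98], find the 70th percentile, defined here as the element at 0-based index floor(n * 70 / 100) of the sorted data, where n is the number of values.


The dataset has n = 20 elements.
Index = floor(20 * 70 / 100) = floor(1400 / 100) = floor(14) = 14
Counting from index 0 in the sorted data, the element at index 14 is 94.
Final answer: 94


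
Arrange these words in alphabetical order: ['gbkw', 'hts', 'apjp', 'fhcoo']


Compare strings character by character (the first differing letter decides):
  'apjp' < 'fhcoo' since 'a' < 'f' at position 1
  'fhcoo' < 'gbkw' since 'f' < 'g' at position 1
  'gbkw' < 'hts' since 'g' < 'h' at position 1
Chaining these comparisons gives the alphabetical order.
Final answer: ['apjp', 'fhcoo', 'gbkw', 'hts']


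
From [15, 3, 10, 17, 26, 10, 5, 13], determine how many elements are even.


Check each element:
  15 is odd
  3 is odd
  10 is even
  17 is odd
  26 is even
  10 is even
  5 is odd
  13 is odd
Evens: [10, 26, 10]
Count of evens = 3
Final answer: 3


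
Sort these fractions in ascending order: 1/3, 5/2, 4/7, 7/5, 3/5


Convert to decimal for comparison:
  1/3 = 0.3333
  5/2 = 2.5
  4/7 = 0.5714
  7/5 = 1.4
  3/5 = 0.6
Decimals in increasing order: 0.3333 < 0.5714 < 0.6 < 1.4 < 2.5
Writing each back as its fraction gives the sorted order.
Final answer: 1/3, 4/7, 3/5, 7/5, 5/2


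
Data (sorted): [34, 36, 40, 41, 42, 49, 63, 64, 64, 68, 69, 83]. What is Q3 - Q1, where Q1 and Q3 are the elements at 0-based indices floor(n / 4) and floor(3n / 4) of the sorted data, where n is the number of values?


The data has n = 12 elements.
Q1 index = floor(12 / 4) = floor(3) = 3; Q3 index = floor(3 * 12 / 4) = floor(9) = 9
Q1 = element at index 3 = 41
Q3 = element at index 9 = 68
IQR = 68 - 41 = 27
Final answer: 27


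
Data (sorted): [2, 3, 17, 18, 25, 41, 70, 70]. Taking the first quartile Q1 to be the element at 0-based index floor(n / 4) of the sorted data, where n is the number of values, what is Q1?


The list has n = 8 elements.
Q1 index = floor(8 / 4) = floor(2) = 2
Counting from index 0 in the sorted data, the element at index 2 is 17.
Final answer: 17


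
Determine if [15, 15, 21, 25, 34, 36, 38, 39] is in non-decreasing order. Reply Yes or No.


Check consecutive pairs:
  15 <= 15? True
  15 <= 21? True
  21 <= 25? True
  25 <= 34? True
  34 <= 36? True
  36 <= 38? True
  38 <= 39? True
Every consecutive pair is in order, so the list is non-decreasing.
Final answer: Yes


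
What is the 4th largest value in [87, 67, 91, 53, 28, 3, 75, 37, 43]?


Sort descending: [91, 87, 75, 67, 53, 43, 37, 28, 3]
The 4th element (1-indexed) is at index 3.
Value = 67
Final answer: 67


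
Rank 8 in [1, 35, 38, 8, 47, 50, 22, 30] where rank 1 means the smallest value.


Sort ascending: [1, 8, 22, 30, 35, 38, 47, 50]
Find 8 in the sorted list.
8 is at position 2 (1-indexed).
Final answer: 2


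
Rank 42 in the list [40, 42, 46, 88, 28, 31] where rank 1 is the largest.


Sort descending: [88, 46, 42, 40, 31, 28]
Find 42 in the sorted list.
42 is at position 3.
Final answer: 3


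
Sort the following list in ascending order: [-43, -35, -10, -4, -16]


Original list: [-43, -35, -10, -4, -16]
Repeatedly take the smallest remaining element:
  Remaining [-43, -35, -10, -4, -16] -> smallest is -43
  Remaining [-35, -10, -4, -16] -> smallest is -35
  Remaining [-10, -4, -16] -> smallest is -16
  Remaining [-10, -4] -> smallest is -10
  Remaining [-4] -> smallest is -4
Collecting the picks in order gives the sorted list.
Final answer: [-43, -35, -16, -10, -4]


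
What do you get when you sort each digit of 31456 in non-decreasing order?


The number 31456 has digits: 3, 1, 4, 5, 6
Sorted: 1, 3, 4, 5, 6
Joining the sorted digits gives the result.
Final answer: 13456


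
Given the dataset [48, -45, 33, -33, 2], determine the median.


First, sort the list: [-45, -33, 2, 33, 48]
The list has 5 elements (odd count).
The middle index is 2 (0-based), and the element there is 2.
Final answer: 2


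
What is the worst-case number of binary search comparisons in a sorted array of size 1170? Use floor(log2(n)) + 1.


Binary search halves the search space each step.
Maximum comparisons = floor(log2(1170)) + 1
log2(1170) = 10.1923
floor(log2(1170)) = 10, so 10 + 1 = 11
Final answer: 11


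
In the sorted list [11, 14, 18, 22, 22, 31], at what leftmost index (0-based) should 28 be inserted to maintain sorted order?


List is sorted: [11, 14, 18, 22, 22, 31]
We need the leftmost position where 28 can be inserted, i.e. the first index whose element is >= 28 (or the end of the list if none is).
Binary search with low=0, high=6 (0-based indices):
  low=0, high=6, mid=3: a[3]=22 < 28, so low = 4
  low=4, high=6, mid=5: a[5]=31 >= 28, so high = 5
  low=4, high=5, mid=4: a[4]=22 < 28, so low = 5
Now low = high = 5, so the insertion index is 5.
Final answer: 5


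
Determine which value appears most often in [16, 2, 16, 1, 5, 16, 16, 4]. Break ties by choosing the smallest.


Count the frequency of each value:
  1 appears 1 time(s)
  2 appears 1 time(s)
  4 appears 1 time(s)
  5 appears 1 time(s)
  16 appears 4 time(s)
Maximum frequency is 4.
Only 16 reaches that frequency, so it is the mode.
Final answer: 16


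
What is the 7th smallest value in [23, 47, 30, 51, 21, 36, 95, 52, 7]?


Sort ascending: [7, 21, 23, 30, 36, 47, 51, 52, 95]
The 7th element (1-indexed) is at index 6.
Value = 51
Final answer: 51


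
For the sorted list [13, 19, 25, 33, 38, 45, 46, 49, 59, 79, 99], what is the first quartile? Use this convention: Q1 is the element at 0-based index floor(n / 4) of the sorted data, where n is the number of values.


The list has n = 11 elements.
Q1 index = floor(11 / 4) = floor(2.75) = 2
Counting from index 0 in the sorted data, the element at index 2 is 25.
Final answer: 25


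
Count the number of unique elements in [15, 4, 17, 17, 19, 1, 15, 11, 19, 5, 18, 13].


List all unique values:
Distinct values: [1, 4, 5, 11, 13, 15, 17, 18, 19]
Count = 9
Final answer: 9


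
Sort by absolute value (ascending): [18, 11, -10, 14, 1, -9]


Compute absolute values:
  |18| = 18
  |11| = 11
  |-10| = 10
  |14| = 14
  |1| = 1
  |-9| = 9
Absolute values in increasing order: 1 < 9 < 10 < 11 < 14 < 18
Listing the original numbers in that order gives the answer.
Final answer: [1, -9, -10, 11, 14, 18]


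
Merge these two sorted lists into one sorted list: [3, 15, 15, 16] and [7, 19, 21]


List A: [3, 15, 15, 16]
List B: [7, 19, 21]
Repeatedly compare the front elements and take the smaller:
  3 vs 7 -> take 3
  15 vs 7 -> take 7
  15 vs 19 -> take 15
  15 vs 19 -> take 15
  16 vs 19 -> take 16
  A is exhausted; append the rest of B: [19, 21]
Final answer: [3, 7, 15, 15, 16, 19, 21]


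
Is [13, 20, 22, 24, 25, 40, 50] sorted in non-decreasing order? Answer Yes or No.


Check consecutive pairs:
  13 <= 20? True
  20 <= 22? True
  22 <= 24? True
  24 <= 25? True
  25 <= 40? True
  40 <= 50? True
Every consecutive pair is in order, so the list is non-decreasing.
Final answer: Yes


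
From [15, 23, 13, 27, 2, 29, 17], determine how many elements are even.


Check each element:
  15 is odd
  23 is odd
  13 is odd
  27 is odd
  2 is even
  29 is odd
  17 is odd
Evens: [2]
Count of evens = 1
Final answer: 1


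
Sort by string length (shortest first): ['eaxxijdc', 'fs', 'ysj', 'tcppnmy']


Compute lengths:
  'eaxxijdc' has length 8
  'fs' has length 2
  'ysj' has length 3
  'tcppnmy' has length 7
Lengths in increasing order: 2 < 3 < 7 < 8
Listing the words in that order gives the answer.
Final answer: ['fs', 'ysj', 'tcppnmy', 'eaxxijdc']


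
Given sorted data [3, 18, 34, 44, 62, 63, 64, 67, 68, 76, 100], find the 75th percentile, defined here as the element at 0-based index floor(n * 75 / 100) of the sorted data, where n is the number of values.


The dataset has n = 11 elements.
Index = floor(11 * 75 / 100) = floor(825 / 100) = floor(8.25) = 8
Counting from index 0 in the sorted data, the element at index 8 is 68.
Final answer: 68


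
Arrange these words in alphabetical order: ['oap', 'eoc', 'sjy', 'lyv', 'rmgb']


Compare strings character by character (the first differing letter decides):
  'eoc' < 'lyv' since 'e' < 'l' at position 1
  'lyv' < 'oap' since 'l' < 'o' at position 1
  'oap' < 'rmgb' since 'o' < 'r' at position 1
  'rmgb' < 'sjy' since 'r' < 's' at position 1
Chaining these comparisons gives the alphabetical order.
Final answer: ['eoc', 'lyv', 'oap', 'rmgb', 'sjy']


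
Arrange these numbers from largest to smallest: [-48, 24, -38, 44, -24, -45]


Original list: [-48, 24, -38, 44, -24, -45]
Repeatedly take the largest remaining element:
  Remaining [-48, 24, -38, 44, -24, -45] -> largest is 44
  Remaining [-48, 24, -38, -24, -45] -> largest is 24
  Remaining [-48, -38, -24, -45] -> largest is -24
  Remaining [-48, -38, -45] -> largest is -38
  Remaining [-48, -45] -> largest is -45
  Remaining [-48] -> largest is -48
Collecting the picks in order gives the descending list.
Final answer: [44, 24, -24, -38, -45, -48]


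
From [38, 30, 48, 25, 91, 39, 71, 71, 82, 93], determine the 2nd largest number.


Sort descending: [93, 91, 82, 71, 71, 48, 39, 38, 30, 25]
The 2nd element (1-indexed) is at index 1.
Value = 91
Final answer: 91


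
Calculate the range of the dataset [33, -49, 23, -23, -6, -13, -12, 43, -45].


Maximum value: 43
Minimum value: -49
Range = 43 - (-49) = 92
Final answer: 92


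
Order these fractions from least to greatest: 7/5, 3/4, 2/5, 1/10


Convert to decimal for comparison:
  7/5 = 1.4
  3/4 = 0.75
  2/5 = 0.4
  1/10 = 0.1
Decimals in increasing order: 0.1 < 0.4 < 0.75 < 1.4
Writing each back as its fraction gives the sorted order.
Final answer: 1/10, 2/5, 3/4, 7/5


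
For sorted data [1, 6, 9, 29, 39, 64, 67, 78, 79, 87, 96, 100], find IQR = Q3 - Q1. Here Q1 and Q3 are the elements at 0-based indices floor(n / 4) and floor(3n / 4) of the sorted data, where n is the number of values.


The data has n = 12 elements.
Q1 index = floor(12 / 4) = floor(3) = 3; Q3 index = floor(3 * 12 / 4) = floor(9) = 9
Q1 = element at index 3 = 29
Q3 = element at index 9 = 87
IQR = 87 - 29 = 58
Final answer: 58


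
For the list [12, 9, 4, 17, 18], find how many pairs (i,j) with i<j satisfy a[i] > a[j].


For each element, count the later elements that are smaller than it:
  12 (index 0): smaller elements after it = [9, 4] -> 2
  9 (index 1): smaller elements after it = [4] -> 1
  4 (index 2): smaller elements after it = [] -> 0
  17 (index 3): smaller elements after it = [] -> 0
Total inversions = 2 + 1 + 0 + 0 = 3
Final answer: 3


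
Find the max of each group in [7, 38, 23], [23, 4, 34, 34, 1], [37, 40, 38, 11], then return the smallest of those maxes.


Find max of each group:
  Group 1: [7, 38, 23] -> max = 38
  Group 2: [23, 4, 34, 34, 1] -> max = 34
  Group 3: [37, 40, 38, 11] -> max = 40
Maxes: [38, 34, 40]
Minimum of maxes = 34
Final answer: 34


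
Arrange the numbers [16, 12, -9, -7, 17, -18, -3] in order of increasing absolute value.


Compute absolute values:
  |16| = 16
  |12| = 12
  |-9| = 9
  |-7| = 7
  |17| = 17
  |-18| = 18
  |-3| = 3
Absolute values in increasing order: 3 < 7 < 9 < 12 < 16 < 17 < 18
Listing the original numbers in that order gives the answer.
Final answer: [-3, -7, -9, 12, 16, 17, -18]


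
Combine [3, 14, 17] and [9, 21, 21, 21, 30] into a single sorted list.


List A: [3, 14, 17]
List B: [9, 21, 21, 21, 30]
Repeatedly compare the front elements and take the smaller:
  3 vs 9 -> take 3
  14 vs 9 -> take 9
  14 vs 21 -> take 14
  17 vs 21 -> take 17
  A is exhausted; append the rest of B: [21, 21, 21, 30]
Final answer: [3, 9, 14, 17, 21, 21, 21, 30]


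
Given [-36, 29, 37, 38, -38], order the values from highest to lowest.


Original list: [-36, 29, 37, 38, -38]
Repeatedly take the largest remaining element:
  Remaining [-36, 29, 37, 38, -38] -> largest is 38
  Remaining [-36, 29, 37, -38] -> largest is 37
  Remaining [-36, 29, -38] -> largest is 29
  Remaining [-36, -38] -> largest is -36
  Remaining [-38] -> largest is -38
Collecting the picks in order gives the descending list.
Final answer: [38, 37, 29, -36, -38]


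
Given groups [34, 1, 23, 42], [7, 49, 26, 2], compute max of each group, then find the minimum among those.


Find max of each group:
  Group 1: [34, 1, 23, 42] -> max = 42
  Group 2: [7, 49, 26, 2] -> max = 49
Maxes: [42, 49]
Minimum of maxes = 42
Final answer: 42


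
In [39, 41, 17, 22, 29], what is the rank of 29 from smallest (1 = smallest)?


Sort ascending: [17, 22, 29, 39, 41]
Find 29 in the sorted list.
29 is at position 3 (1-indexed).
Final answer: 3


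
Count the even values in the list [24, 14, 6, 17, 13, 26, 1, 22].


Check each element:
  24 is even
  14 is even
  6 is even
  17 is odd
  13 is odd
  26 is even
  1 is odd
  22 is even
Evens: [24, 14, 6, 26, 22]
Count of evens = 5
Final answer: 5


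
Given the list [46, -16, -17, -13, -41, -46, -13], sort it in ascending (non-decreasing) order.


Original list: [46, -16, -17, -13, -41, -46, -13]
Repeatedly take the smallest remaining element:
  Remaining [46, -16, -17, -13, -41, -46, -13] -> smallest is -46
  Remaining [46, -16, -17, -13, -41, -13] -> smallest is -41
  Remaining [46, -16, -17, -13, -13] -> smallest is -17
  Remaining [46, -16, -13, -13] -> smallest is -16
  Remaining [46, -13, -13] -> smallest is -13
  Remaining [46, -13] -> smallest is -13
  Remaining [46] -> smallest is 46
Collecting the picks in order gives the sorted list.
Final answer: [-46, -41, -17, -16, -13, -13, 46]


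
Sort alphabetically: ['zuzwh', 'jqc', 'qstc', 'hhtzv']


Compare strings character by character (the first differing letter decides):
  'hhtzv' < 'jqc' since 'h' < 'j' at position 1
  'jqc' < 'qstc' since 'j' < 'q' at position 1
  'qstc' < 'zuzwh' since 'q' < 'z' at position 1
Chaining these comparisons gives the alphabetical order.
Final answer: ['hhtzv', 'jqc', 'qstc', 'zuzwh']


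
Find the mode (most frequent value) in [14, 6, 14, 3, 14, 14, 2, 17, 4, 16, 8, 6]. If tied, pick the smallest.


Count the frequency of each value:
  2 appears 1 time(s)
  3 appears 1 time(s)
  4 appears 1 time(s)
  6 appears 2 time(s)
  8 appears 1 time(s)
  14 appears 4 time(s)
  16 appears 1 time(s)
  17 appears 1 time(s)
Maximum frequency is 4.
Only 14 reaches that frequency, so it is the mode.
Final answer: 14


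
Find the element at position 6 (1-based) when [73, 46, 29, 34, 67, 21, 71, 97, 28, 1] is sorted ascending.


Sort ascending: [1, 21, 28, 29, 34, 46, 67, 71, 73, 97]
The 6th element (1-indexed) is at index 5.
Value = 46
Final answer: 46


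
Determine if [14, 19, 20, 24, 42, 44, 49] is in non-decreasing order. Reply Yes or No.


Check consecutive pairs:
  14 <= 19? True
  19 <= 20? True
  20 <= 24? True
  24 <= 42? True
  42 <= 44? True
  44 <= 49? True
Every consecutive pair is in order, so the list is non-decreasing.
Final answer: Yes


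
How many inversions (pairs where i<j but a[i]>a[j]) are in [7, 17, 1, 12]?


For each element, count the later elements that are smaller than it:
  7 (index 0): smaller elements after it = [1] -> 1
  17 (index 1): smaller elements after it = [1, 12] -> 2
  1 (index 2): smaller elements after it = [] -> 0
Total inversions = 1 + 2 + 0 = 3
Final answer: 3


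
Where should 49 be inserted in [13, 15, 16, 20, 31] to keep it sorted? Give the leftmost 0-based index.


List is sorted: [13, 15, 16, 20, 31]
We need the leftmost position where 49 can be inserted, i.e. the first index whose element is >= 49 (or the end of the list if none is).
Binary search with low=0, high=5 (0-based indices):
  low=0, high=5, mid=2: a[2]=16 < 49, so low = 3
  low=3, high=5, mid=4: a[4]=31 < 49, so low = 5
Now low = high = 5, so the insertion index is 5.
Final answer: 5


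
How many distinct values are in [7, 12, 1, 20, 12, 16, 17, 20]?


List all unique values:
Distinct values: [1, 7, 12, 16, 17, 20]
Count = 6
Final answer: 6


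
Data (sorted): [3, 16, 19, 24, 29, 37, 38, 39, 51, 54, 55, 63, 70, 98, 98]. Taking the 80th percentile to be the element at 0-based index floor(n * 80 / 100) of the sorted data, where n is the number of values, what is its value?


The dataset has n = 15 elements.
Index = floor(15 * 80 / 100) = floor(1200 / 100) = floor(12) = 12
Counting from index 0 in the sorted data, the element at index 12 is 70.
Final answer: 70


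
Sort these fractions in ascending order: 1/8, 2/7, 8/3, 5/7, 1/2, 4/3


Convert to decimal for comparison:
  1/8 = 0.125
  2/7 = 0.2857
  8/3 = 2.6667
  5/7 = 0.7143
  1/2 = 0.5
  4/3 = 1.3333
Decimals in increasing order: 0.125 < 0.2857 < 0.5 < 0.7143 < 1.3333 < 2.6667
Writing each back as its fraction gives the sorted order.
Final answer: 1/8, 2/7, 1/2, 5/7, 4/3, 8/3


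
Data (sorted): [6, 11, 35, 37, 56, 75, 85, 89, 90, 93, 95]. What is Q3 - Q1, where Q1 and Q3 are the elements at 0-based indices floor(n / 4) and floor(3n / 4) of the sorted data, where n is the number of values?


The data has n = 11 elements.
Q1 index = floor(11 / 4) = floor(2.75) = 2; Q3 index = floor(3 * 11 / 4) = floor(8.25) = 8
Q1 = element at index 2 = 35
Q3 = element at index 8 = 90
IQR = 90 - 35 = 55
Final answer: 55


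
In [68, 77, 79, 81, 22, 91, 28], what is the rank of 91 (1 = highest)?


Sort descending: [91, 81, 79, 77, 68, 28, 22]
Find 91 in the sorted list.
91 is at position 1.
Final answer: 1


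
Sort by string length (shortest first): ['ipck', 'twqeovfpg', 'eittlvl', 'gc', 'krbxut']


Compute lengths:
  'ipck' has length 4
  'twqeovfpg' has length 9
  'eittlvl' has length 7
  'gc' has length 2
  'krbxut' has length 6
Lengths in increasing order: 2 < 4 < 6 < 7 < 9
Listing the words in that order gives the answer.
Final answer: ['gc', 'ipck', 'krbxut', 'eittlvl', 'twqeovfpg']


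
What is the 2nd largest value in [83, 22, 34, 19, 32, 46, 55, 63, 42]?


Sort descending: [83, 63, 55, 46, 42, 34, 32, 22, 19]
The 2nd element (1-indexed) is at index 1.
Value = 63
Final answer: 63


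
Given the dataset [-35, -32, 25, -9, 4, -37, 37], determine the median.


First, sort the list: [-37, -35, -32, -9, 4, 25, 37]
The list has 7 elements (odd count).
The middle index is 3 (0-based), and the element there is -9.
Final answer: -9


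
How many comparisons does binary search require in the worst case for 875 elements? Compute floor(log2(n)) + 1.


Binary search halves the search space each step.
Maximum comparisons = floor(log2(875)) + 1
log2(875) = 9.7731
floor(log2(875)) = 9, so 9 + 1 = 10
Final answer: 10


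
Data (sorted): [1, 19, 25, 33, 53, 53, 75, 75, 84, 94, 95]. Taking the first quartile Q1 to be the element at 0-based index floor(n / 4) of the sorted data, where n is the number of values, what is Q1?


The list has n = 11 elements.
Q1 index = floor(11 / 4) = floor(2.75) = 2
Counting from index 0 in the sorted data, the element at index 2 is 25.
Final answer: 25


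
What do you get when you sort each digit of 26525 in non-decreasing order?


The number 26525 has digits: 2, 6, 5, 2, 5
Sorted: 2, 2, 5, 5, 6
Joining the sorted digits gives the result.
Final answer: 22556


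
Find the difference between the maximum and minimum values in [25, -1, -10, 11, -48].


Maximum value: 25
Minimum value: -48
Range = 25 - (-48) = 73
Final answer: 73


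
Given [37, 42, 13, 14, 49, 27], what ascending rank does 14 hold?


Sort ascending: [13, 14, 27, 37, 42, 49]
Find 14 in the sorted list.
14 is at position 2 (1-indexed).
Final answer: 2


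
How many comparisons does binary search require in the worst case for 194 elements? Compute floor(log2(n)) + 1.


Binary search halves the search space each step.
Maximum comparisons = floor(log2(194)) + 1
log2(194) = 7.5999
floor(log2(194)) = 7, so 7 + 1 = 8
Final answer: 8


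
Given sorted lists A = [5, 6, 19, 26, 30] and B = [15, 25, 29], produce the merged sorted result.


List A: [5, 6, 19, 26, 30]
List B: [15, 25, 29]
Repeatedly compare the front elements and take the smaller:
  5 vs 15 -> take 5
  6 vs 15 -> take 6
  19 vs 15 -> take 15
  19 vs 25 -> take 19
  26 vs 25 -> take 25
  26 vs 29 -> take 26
  30 vs 29 -> take 29
  B is exhausted; append the rest of A: [30]
Final answer: [5, 6, 15, 19, 25, 26, 29, 30]


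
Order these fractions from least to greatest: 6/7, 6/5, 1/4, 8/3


Convert to decimal for comparison:
  6/7 = 0.8571
  6/5 = 1.2
  1/4 = 0.25
  8/3 = 2.6667
Decimals in increasing order: 0.25 < 0.8571 < 1.2 < 2.6667
Writing each back as its fraction gives the sorted order.
Final answer: 1/4, 6/7, 6/5, 8/3


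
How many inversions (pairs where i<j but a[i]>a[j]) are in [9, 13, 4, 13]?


For each element, count the later elements that are smaller than it:
  9 (index 0): smaller elements after it = [4] -> 1
  13 (index 1): smaller elements after it = [4] -> 1
  4 (index 2): smaller elements after it = [] -> 0
Total inversions = 1 + 1 + 0 = 2
Final answer: 2


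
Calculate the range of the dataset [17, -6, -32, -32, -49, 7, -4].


Maximum value: 17
Minimum value: -49
Range = 17 - (-49) = 66
Final answer: 66


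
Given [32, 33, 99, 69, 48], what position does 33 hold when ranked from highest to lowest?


Sort descending: [99, 69, 48, 33, 32]
Find 33 in the sorted list.
33 is at position 4.
Final answer: 4


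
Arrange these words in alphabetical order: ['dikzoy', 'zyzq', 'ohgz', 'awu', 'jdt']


Compare strings character by character (the first differing letter decides):
  'awu' < 'dikzoy' since 'a' < 'd' at position 1
  'dikzoy' < 'jdt' since 'd' < 'j' at position 1
  'jdt' < 'ohgz' since 'j' < 'o' at position 1
  'ohgz' < 'zyzq' since 'o' < 'z' at position 1
Chaining these comparisons gives the alphabetical order.
Final answer: ['awu', 'dikzoy', 'jdt', 'ohgz', 'zyzq']


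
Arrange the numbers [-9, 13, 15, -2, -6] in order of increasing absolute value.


Compute absolute values:
  |-9| = 9
  |13| = 13
  |15| = 15
  |-2| = 2
  |-6| = 6
Absolute values in increasing order: 2 < 6 < 9 < 13 < 15
Listing the original numbers in that order gives the answer.
Final answer: [-2, -6, -9, 13, 15]


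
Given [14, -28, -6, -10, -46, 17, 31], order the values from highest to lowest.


Original list: [14, -28, -6, -10, -46, 17, 31]
Repeatedly take the largest remaining element:
  Remaining [14, -28, -6, -10, -46, 17, 31] -> largest is 31
  Remaining [14, -28, -6, -10, -46, 17] -> largest is 17
  Remaining [14, -28, -6, -10, -46] -> largest is 14
  Remaining [-28, -6, -10, -46] -> largest is -6
  Remaining [-28, -10, -46] -> largest is -10
  Remaining [-28, -46] -> largest is -28
  Remaining [-46] -> largest is -46
Collecting the picks in order gives the descending list.
Final answer: [31, 17, 14, -6, -10, -28, -46]


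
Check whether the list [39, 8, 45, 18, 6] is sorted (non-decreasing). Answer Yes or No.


Check consecutive pairs:
  39 <= 8? False
  8 <= 45? True
  45 <= 18? False
  18 <= 6? False
3 consecutive pair(s) are out of order, so the list is not sorted.
Final answer: No


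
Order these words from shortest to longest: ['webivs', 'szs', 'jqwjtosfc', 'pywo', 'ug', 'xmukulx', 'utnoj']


Compute lengths:
  'webivs' has length 6
  'szs' has length 3
  'jqwjtosfc' has length 9
  'pywo' has length 4
  'ug' has length 2
  'xmukulx' has length 7
  'utnoj' has length 5
Lengths in increasing order: 2 < 3 < 4 < 5 < 6 < 7 < 9
Listing the words in that order gives the answer.
Final answer: ['ug', 'szs', 'pywo', 'utnoj', 'webivs', 'xmukulx', 'jqwjtosfc']


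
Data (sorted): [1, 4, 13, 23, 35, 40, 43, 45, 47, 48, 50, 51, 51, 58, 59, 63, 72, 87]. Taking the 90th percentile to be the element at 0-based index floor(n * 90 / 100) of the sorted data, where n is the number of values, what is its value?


The dataset has n = 18 elements.
Index = floor(18 * 90 / 100) = floor(1620 / 100) = floor(16.2) = 16
Counting from index 0 in the sorted data, the element at index 16 is 72.
Final answer: 72


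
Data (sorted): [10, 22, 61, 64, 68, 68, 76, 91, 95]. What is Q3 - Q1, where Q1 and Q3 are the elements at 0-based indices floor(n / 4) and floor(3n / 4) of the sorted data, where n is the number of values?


The data has n = 9 elements.
Q1 index = floor(9 / 4) = floor(2.25) = 2; Q3 index = floor(3 * 9 / 4) = floor(6.75) = 6
Q1 = element at index 2 = 61
Q3 = element at index 6 = 76
IQR = 76 - 61 = 15
Final answer: 15


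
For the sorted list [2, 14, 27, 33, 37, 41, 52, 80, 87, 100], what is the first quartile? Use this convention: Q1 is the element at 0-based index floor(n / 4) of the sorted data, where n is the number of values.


The list has n = 10 elements.
Q1 index = floor(10 / 4) = floor(2.5) = 2
Counting from index 0 in the sorted data, the element at index 2 is 27.
Final answer: 27


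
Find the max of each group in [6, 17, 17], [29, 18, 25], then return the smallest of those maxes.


Find max of each group:
  Group 1: [6, 17, 17] -> max = 17
  Group 2: [29, 18, 25] -> max = 29
Maxes: [17, 29]
Minimum of maxes = 17
Final answer: 17


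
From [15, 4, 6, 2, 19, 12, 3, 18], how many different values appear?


List all unique values:
Distinct values: [2, 3, 4, 6, 12, 15, 18, 19]
Count = 8
Final answer: 8


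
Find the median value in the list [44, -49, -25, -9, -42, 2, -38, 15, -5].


First, sort the list: [-49, -42, -38, -25, -9, -5, 2, 15, 44]
The list has 9 elements (odd count).
The middle index is 4 (0-based), and the element there is -9.
Final answer: -9


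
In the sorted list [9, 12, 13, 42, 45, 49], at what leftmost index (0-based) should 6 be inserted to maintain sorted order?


List is sorted: [9, 12, 13, 42, 45, 49]
We need the leftmost position where 6 can be inserted, i.e. the first index whose element is >= 6 (or the end of the list if none is).
Binary search with low=0, high=6 (0-based indices):
  low=0, high=6, mid=3: a[3]=42 >= 6, so high = 3
  low=0, high=3, mid=1: a[1]=12 >= 6, so high = 1
  low=0, high=1, mid=0: a[0]=9 >= 6, so high = 0
Now low = high = 0, so the insertion index is 0.
Final answer: 0


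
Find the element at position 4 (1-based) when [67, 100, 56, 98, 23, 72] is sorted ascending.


Sort ascending: [23, 56, 67, 72, 98, 100]
The 4th element (1-indexed) is at index 3.
Value = 72
Final answer: 72


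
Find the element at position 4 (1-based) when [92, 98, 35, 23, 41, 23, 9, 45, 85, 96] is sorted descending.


Sort descending: [98, 96, 92, 85, 45, 41, 35, 23, 23, 9]
The 4th element (1-indexed) is at index 3.
Value = 85
Final answer: 85


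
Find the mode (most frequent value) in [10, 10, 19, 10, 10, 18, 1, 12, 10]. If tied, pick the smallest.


Count the frequency of each value:
  1 appears 1 time(s)
  10 appears 5 time(s)
  12 appears 1 time(s)
  18 appears 1 time(s)
  19 appears 1 time(s)
Maximum frequency is 5.
Only 10 reaches that frequency, so it is the mode.
Final answer: 10


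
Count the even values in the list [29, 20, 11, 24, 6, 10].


Check each element:
  29 is odd
  20 is even
  11 is odd
  24 is even
  6 is even
  10 is even
Evens: [20, 24, 6, 10]
Count of evens = 4
Final answer: 4


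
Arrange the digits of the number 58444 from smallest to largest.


The number 58444 has digits: 5, 8, 4, 4, 4
Sorted: 4, 4, 4, 5, 8
Joining the sorted digits gives the result.
Final answer: 44458


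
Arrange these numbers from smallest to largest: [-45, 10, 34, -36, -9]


Original list: [-45, 10, 34, -36, -9]
Repeatedly take the smallest remaining element:
  Remaining [-45, 10, 34, -36, -9] -> smallest is -45
  Remaining [10, 34, -36, -9] -> smallest is -36
  Remaining [10, 34, -9] -> smallest is -9
  Remaining [10, 34] -> smallest is 10
  Remaining [34] -> smallest is 34
Collecting the picks in order gives the sorted list.
Final answer: [-45, -36, -9, 10, 34]


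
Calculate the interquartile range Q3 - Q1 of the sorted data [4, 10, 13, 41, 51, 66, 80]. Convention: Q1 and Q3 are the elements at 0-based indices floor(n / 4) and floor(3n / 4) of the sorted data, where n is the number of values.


The data has n = 7 elements.
Q1 index = floor(7 / 4) = floor(1.75) = 1; Q3 index = floor(3 * 7 / 4) = floor(5.25) = 5
Q1 = element at index 1 = 10
Q3 = element at index 5 = 66
IQR = 66 - 10 = 56
Final answer: 56


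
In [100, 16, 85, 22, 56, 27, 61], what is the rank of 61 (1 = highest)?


Sort descending: [100, 85, 61, 56, 27, 22, 16]
Find 61 in the sorted list.
61 is at position 3.
Final answer: 3


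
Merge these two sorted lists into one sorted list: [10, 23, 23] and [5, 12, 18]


List A: [10, 23, 23]
List B: [5, 12, 18]
Repeatedly compare the front elements and take the smaller:
  10 vs 5 -> take 5
  10 vs 12 -> take 10
  23 vs 12 -> take 12
  23 vs 18 -> take 18
  B is exhausted; append the rest of A: [23, 23]
Final answer: [5, 10, 12, 18, 23, 23]


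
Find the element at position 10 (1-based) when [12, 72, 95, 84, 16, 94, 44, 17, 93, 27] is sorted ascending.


Sort ascending: [12, 16, 17, 27, 44, 72, 84, 93, 94, 95]
The 10th element (1-indexed) is at index 9.
Value = 95
Final answer: 95


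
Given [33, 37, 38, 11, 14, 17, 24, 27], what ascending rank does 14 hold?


Sort ascending: [11, 14, 17, 24, 27, 33, 37, 38]
Find 14 in the sorted list.
14 is at position 2 (1-indexed).
Final answer: 2


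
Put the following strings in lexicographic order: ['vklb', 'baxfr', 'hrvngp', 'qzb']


Compare strings character by character (the first differing letter decides):
  'baxfr' < 'hrvngp' since 'b' < 'h' at position 1
  'hrvngp' < 'qzb' since 'h' < 'q' at position 1
  'qzb' < 'vklb' since 'q' < 'v' at position 1
Chaining these comparisons gives the alphabetical order.
Final answer: ['baxfr', 'hrvngp', 'qzb', 'vklb']


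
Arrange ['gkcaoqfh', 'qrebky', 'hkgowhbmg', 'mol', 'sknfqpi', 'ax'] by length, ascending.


Compute lengths:
  'gkcaoqfh' has length 8
  'qrebky' has length 6
  'hkgowhbmg' has length 9
  'mol' has length 3
  'sknfqpi' has length 7
  'ax' has length 2
Lengths in increasing order: 2 < 3 < 6 < 7 < 8 < 9
Listing the words in that order gives the answer.
Final answer: ['ax', 'mol', 'qrebky', 'sknfqpi', 'gkcaoqfh', 'hkgowhbmg']


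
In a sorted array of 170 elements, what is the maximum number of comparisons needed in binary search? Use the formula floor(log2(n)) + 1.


Binary search halves the search space each step.
Maximum comparisons = floor(log2(170)) + 1
log2(170) = 7.4094
floor(log2(170)) = 7, so 7 + 1 = 8
Final answer: 8


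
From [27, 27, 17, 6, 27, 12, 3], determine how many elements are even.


Check each element:
  27 is odd
  27 is odd
  17 is odd
  6 is even
  27 is odd
  12 is even
  3 is odd
Evens: [6, 12]
Count of evens = 2
Final answer: 2


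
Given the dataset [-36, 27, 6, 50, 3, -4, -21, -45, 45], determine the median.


First, sort the list: [-45, -36, -21, -4, 3, 6, 27, 45, 50]
The list has 9 elements (odd count).
The middle index is 4 (0-based), and the element there is 3.
Final answer: 3


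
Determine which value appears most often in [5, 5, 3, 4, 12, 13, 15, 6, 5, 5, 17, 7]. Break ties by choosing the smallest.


Count the frequency of each value:
  3 appears 1 time(s)
  4 appears 1 time(s)
  5 appears 4 time(s)
  6 appears 1 time(s)
  7 appears 1 time(s)
  12 appears 1 time(s)
  13 appears 1 time(s)
  15 appears 1 time(s)
  17 appears 1 time(s)
Maximum frequency is 4.
Only 5 reaches that frequency, so it is the mode.
Final answer: 5


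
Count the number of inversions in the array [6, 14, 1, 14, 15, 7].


For each element, count the later elements that are smaller than it:
  6 (index 0): smaller elements after it = [1] -> 1
  14 (index 1): smaller elements after it = [1, 7] -> 2
  1 (index 2): smaller elements after it = [] -> 0
  14 (index 3): smaller elements after it = [7] -> 1
  15 (index 4): smaller elements after it = [7] -> 1
Total inversions = 1 + 2 + 0 + 1 + 1 = 5
Final answer: 5


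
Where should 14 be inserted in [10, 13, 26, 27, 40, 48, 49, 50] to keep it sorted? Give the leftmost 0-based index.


List is sorted: [10, 13, 26, 27, 40, 48, 49, 50]
We need the leftmost position where 14 can be inserted, i.e. the first index whose element is >= 14 (or the end of the list if none is).
Binary search with low=0, high=8 (0-based indices):
  low=0, high=8, mid=4: a[4]=40 >= 14, so high = 4
  low=0, high=4, mid=2: a[2]=26 >= 14, so high = 2
  low=0, high=2, mid=1: a[1]=13 < 14, so low = 2
Now low = high = 2, so the insertion index is 2.
Final answer: 2


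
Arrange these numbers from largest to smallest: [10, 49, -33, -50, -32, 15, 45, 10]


Original list: [10, 49, -33, -50, -32, 15, 45, 10]
Repeatedly take the largest remaining element:
  Remaining [10, 49, -33, -50, -32, 15, 45, 10] -> largest is 49
  Remaining [10, -33, -50, -32, 15, 45, 10] -> largest is 45
  Remaining [10, -33, -50, -32, 15, 10] -> largest is 15
  Remaining [10, -33, -50, -32, 10] -> largest is 10
  Remaining [-33, -50, -32, 10] -> largest is 10
  Remaining [-33, -50, -32] -> largest is -32
  Remaining [-33, -50] -> largest is -33
  Remaining [-50] -> largest is -50
Collecting the picks in order gives the descending list.
Final answer: [49, 45, 15, 10, 10, -32, -33, -50]


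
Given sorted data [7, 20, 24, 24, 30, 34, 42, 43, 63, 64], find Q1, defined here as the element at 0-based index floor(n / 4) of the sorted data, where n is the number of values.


The list has n = 10 elements.
Q1 index = floor(10 / 4) = floor(2.5) = 2
Counting from index 0 in the sorted data, the element at index 2 is 24.
Final answer: 24


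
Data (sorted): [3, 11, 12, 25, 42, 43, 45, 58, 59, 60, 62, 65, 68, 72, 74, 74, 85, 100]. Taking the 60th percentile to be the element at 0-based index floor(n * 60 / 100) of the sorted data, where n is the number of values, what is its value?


The dataset has n = 18 elements.
Index = floor(18 * 60 / 100) = floor(1080 / 100) = floor(10.8) = 10
Counting from index 0 in the sorted data, the element at index 10 is 62.
Final answer: 62


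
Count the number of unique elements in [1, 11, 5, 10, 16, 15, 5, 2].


List all unique values:
Distinct values: [1, 2, 5, 10, 11, 15, 16]
Count = 7
Final answer: 7


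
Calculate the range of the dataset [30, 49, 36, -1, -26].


Maximum value: 49
Minimum value: -26
Range = 49 - (-26) = 75
Final answer: 75


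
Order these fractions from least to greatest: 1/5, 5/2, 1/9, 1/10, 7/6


Convert to decimal for comparison:
  1/5 = 0.2
  5/2 = 2.5
  1/9 = 0.1111
  1/10 = 0.1
  7/6 = 1.1667
Decimals in increasing order: 0.1 < 0.1111 < 0.2 < 1.1667 < 2.5
Writing each back as its fraction gives the sorted order.
Final answer: 1/10, 1/9, 1/5, 7/6, 5/2


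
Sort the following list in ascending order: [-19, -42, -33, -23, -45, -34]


Original list: [-19, -42, -33, -23, -45, -34]
Repeatedly take the smallest remaining element:
  Remaining [-19, -42, -33, -23, -45, -34] -> smallest is -45
  Remaining [-19, -42, -33, -23, -34] -> smallest is -42
  Remaining [-19, -33, -23, -34] -> smallest is -34
  Remaining [-19, -33, -23] -> smallest is -33
  Remaining [-19, -23] -> smallest is -23
  Remaining [-19] -> smallest is -19
Collecting the picks in order gives the sorted list.
Final answer: [-45, -42, -34, -33, -23, -19]


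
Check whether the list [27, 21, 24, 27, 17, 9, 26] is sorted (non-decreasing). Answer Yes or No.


Check consecutive pairs:
  27 <= 21? False
  21 <= 24? True
  24 <= 27? True
  27 <= 17? False
  17 <= 9? False
  9 <= 26? True
3 consecutive pair(s) are out of order, so the list is not sorted.
Final answer: No


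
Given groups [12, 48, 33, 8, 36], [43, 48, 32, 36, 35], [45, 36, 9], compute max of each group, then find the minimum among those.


Find max of each group:
  Group 1: [12, 48, 33, 8, 36] -> max = 48
  Group 2: [43, 48, 32, 36, 35] -> max = 48
  Group 3: [45, 36, 9] -> max = 45
Maxes: [48, 48, 45]
Minimum of maxes = 45
Final answer: 45


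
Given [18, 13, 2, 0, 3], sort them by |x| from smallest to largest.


Compute absolute values:
  |18| = 18
  |13| = 13
  |2| = 2
  |0| = 0
  |3| = 3
Absolute values in increasing order: 0 < 2 < 3 < 13 < 18
Listing the original numbers in that order gives the answer.
Final answer: [0, 2, 3, 13, 18]


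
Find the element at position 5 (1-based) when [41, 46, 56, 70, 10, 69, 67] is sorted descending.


Sort descending: [70, 69, 67, 56, 46, 41, 10]
The 5th element (1-indexed) is at index 4.
Value = 46
Final answer: 46


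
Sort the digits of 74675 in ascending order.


The number 74675 has digits: 7, 4, 6, 7, 5
Sorted: 4, 5, 6, 7, 7
Joining the sorted digits gives the result.
Final answer: 45677


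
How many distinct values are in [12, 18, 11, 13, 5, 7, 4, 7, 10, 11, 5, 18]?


List all unique values:
Distinct values: [4, 5, 7, 10, 11, 12, 13, 18]
Count = 8
Final answer: 8


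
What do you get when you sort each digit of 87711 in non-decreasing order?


The number 87711 has digits: 8, 7, 7, 1, 1
Sorted: 1, 1, 7, 7, 8
Joining the sorted digits gives the result.
Final answer: 11778


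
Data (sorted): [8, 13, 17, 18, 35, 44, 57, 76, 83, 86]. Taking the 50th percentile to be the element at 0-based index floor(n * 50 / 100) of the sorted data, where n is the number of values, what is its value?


The dataset has n = 10 elements.
Index = floor(10 * 50 / 100) = floor(500 / 100) = floor(5) = 5
Counting from index 0 in the sorted data, the element at index 5 is 44.
Final answer: 44


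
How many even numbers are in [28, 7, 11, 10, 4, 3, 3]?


Check each element:
  28 is even
  7 is odd
  11 is odd
  10 is even
  4 is even
  3 is odd
  3 is odd
Evens: [28, 10, 4]
Count of evens = 3
Final answer: 3


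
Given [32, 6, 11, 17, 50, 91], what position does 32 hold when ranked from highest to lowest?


Sort descending: [91, 50, 32, 17, 11, 6]
Find 32 in the sorted list.
32 is at position 3.
Final answer: 3


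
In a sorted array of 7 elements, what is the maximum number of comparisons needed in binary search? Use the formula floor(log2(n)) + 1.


Binary search halves the search space each step.
Maximum comparisons = floor(log2(7)) + 1
log2(7) = 2.8074
floor(log2(7)) = 2, so 2 + 1 = 3
Final answer: 3


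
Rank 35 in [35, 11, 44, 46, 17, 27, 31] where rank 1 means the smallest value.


Sort ascending: [11, 17, 27, 31, 35, 44, 46]
Find 35 in the sorted list.
35 is at position 5 (1-indexed).
Final answer: 5


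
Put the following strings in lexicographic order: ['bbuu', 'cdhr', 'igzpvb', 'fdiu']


Compare strings character by character (the first differing letter decides):
  'bbuu' < 'cdhr' since 'b' < 'c' at position 1
  'cdhr' < 'fdiu' since 'c' < 'f' at position 1
  'fdiu' < 'igzpvb' since 'f' < 'i' at position 1
Chaining these comparisons gives the alphabetical order.
Final answer: ['bbuu', 'cdhr', 'fdiu', 'igzpvb']


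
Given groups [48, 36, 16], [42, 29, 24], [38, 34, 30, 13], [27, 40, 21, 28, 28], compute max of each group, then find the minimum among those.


Find max of each group:
  Group 1: [48, 36, 16] -> max = 48
  Group 2: [42, 29, 24] -> max = 42
  Group 3: [38, 34, 30, 13] -> max = 38
  Group 4: [27, 40, 21, 28, 28] -> max = 40
Maxes: [48, 42, 38, 40]
Minimum of maxes = 38
Final answer: 38


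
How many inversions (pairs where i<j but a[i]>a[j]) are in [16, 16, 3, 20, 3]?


For each element, count the later elements that are smaller than it:
  16 (index 0): smaller elements after it = [3, 3] -> 2
  16 (index 1): smaller elements after it = [3, 3] -> 2
  3 (index 2): smaller elements after it = [] -> 0
  20 (index 3): smaller elements after it = [3] -> 1
Total inversions = 2 + 2 + 0 + 1 = 5
Final answer: 5
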